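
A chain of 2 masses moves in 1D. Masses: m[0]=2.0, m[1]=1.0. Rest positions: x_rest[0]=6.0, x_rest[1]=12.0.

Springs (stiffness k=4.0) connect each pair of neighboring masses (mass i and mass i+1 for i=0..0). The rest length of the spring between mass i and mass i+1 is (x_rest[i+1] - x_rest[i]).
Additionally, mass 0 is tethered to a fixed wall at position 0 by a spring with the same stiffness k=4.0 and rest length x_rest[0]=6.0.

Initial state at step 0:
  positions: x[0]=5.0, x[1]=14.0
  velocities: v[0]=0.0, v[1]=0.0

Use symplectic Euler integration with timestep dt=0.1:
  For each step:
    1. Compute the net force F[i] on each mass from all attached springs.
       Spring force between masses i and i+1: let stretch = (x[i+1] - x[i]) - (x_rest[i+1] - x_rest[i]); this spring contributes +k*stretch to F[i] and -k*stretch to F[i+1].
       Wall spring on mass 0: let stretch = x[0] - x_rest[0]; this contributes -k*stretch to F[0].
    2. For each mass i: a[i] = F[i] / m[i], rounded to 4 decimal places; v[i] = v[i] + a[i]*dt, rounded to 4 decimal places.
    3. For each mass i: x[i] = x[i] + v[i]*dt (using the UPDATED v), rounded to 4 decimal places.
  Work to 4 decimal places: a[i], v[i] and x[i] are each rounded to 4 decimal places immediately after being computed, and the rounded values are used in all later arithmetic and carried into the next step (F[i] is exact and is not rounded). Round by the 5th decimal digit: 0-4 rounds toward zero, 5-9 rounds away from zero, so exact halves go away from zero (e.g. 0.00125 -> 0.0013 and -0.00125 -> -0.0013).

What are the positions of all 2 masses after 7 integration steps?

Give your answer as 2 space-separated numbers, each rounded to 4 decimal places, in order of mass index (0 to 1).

Answer: 6.6109 11.5399

Derivation:
Step 0: x=[5.0000 14.0000] v=[0.0000 0.0000]
Step 1: x=[5.0800 13.8800] v=[0.8000 -1.2000]
Step 2: x=[5.2344 13.6480] v=[1.5440 -2.3200]
Step 3: x=[5.4524 13.3195] v=[2.1798 -3.2854]
Step 4: x=[5.7187 12.9163] v=[2.6627 -4.0322]
Step 5: x=[6.0146 12.4652] v=[2.9585 -4.5112]
Step 6: x=[6.3192 11.9961] v=[3.0457 -4.6914]
Step 7: x=[6.6109 11.5399] v=[2.9172 -4.5622]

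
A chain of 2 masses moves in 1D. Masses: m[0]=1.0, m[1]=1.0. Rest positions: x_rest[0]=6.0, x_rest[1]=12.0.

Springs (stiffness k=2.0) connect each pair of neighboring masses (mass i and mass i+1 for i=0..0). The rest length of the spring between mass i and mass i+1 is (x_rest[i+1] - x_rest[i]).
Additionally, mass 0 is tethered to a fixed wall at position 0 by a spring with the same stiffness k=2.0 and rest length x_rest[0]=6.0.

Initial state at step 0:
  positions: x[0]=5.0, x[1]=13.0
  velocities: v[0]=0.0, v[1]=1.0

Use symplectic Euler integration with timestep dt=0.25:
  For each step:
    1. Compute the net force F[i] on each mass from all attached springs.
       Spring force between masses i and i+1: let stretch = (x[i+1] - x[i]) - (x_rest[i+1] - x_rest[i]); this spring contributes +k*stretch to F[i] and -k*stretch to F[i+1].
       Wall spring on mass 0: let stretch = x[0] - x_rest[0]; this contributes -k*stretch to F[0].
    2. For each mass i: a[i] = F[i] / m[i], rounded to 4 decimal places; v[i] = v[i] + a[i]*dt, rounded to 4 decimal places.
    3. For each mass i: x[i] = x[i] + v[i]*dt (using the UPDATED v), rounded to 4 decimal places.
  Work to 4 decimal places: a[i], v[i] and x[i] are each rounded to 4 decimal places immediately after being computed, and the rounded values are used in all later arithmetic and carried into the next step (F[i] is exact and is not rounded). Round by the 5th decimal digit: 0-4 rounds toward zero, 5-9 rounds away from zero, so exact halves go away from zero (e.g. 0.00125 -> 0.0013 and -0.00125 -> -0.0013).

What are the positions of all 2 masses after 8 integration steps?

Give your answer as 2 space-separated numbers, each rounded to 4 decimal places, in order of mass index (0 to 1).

Step 0: x=[5.0000 13.0000] v=[0.0000 1.0000]
Step 1: x=[5.3750 13.0000] v=[1.5000 0.0000]
Step 2: x=[6.0313 12.7969] v=[2.6250 -0.8125]
Step 3: x=[6.7794 12.4981] v=[2.9922 -1.1953]
Step 4: x=[7.3949 12.2344] v=[2.4619 -1.0547]
Step 5: x=[7.6910 12.1158] v=[1.1842 -0.4745]
Step 6: x=[7.5788 12.1941] v=[-0.4489 0.3131]
Step 7: x=[7.0961 12.4455] v=[-1.9307 1.0055]
Step 8: x=[6.3951 12.7782] v=[-2.8041 1.3308]

Answer: 6.3951 12.7782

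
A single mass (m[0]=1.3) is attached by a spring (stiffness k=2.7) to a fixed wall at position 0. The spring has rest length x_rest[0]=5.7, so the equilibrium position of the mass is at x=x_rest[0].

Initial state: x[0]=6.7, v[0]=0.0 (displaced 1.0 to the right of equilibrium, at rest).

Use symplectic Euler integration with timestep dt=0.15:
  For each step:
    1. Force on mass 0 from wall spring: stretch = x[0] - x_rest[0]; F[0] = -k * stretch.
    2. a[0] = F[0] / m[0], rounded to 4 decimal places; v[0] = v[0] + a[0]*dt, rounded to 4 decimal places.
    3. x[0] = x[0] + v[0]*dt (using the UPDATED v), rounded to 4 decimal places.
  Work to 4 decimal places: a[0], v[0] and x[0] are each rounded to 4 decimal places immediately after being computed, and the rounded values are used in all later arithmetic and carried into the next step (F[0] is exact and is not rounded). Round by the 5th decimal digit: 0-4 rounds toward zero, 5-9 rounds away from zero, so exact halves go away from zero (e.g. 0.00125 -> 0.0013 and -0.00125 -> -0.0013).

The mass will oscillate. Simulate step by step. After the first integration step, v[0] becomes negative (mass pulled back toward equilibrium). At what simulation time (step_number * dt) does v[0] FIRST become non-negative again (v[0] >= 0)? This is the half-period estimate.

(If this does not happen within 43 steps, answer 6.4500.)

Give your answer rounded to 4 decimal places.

Answer: 2.2500

Derivation:
Step 0: x=[6.7000] v=[0.0000]
Step 1: x=[6.6533] v=[-0.3115]
Step 2: x=[6.5620] v=[-0.6085]
Step 3: x=[6.4305] v=[-0.8770]
Step 4: x=[6.2648] v=[-1.1046]
Step 5: x=[6.0727] v=[-1.2806]
Step 6: x=[5.8632] v=[-1.3967]
Step 7: x=[5.6461] v=[-1.4476]
Step 8: x=[5.4315] v=[-1.4308]
Step 9: x=[5.2294] v=[-1.3471]
Step 10: x=[5.0493] v=[-1.2005]
Step 11: x=[4.8996] v=[-0.9978]
Step 12: x=[4.7873] v=[-0.7484]
Step 13: x=[4.7177] v=[-0.4641]
Step 14: x=[4.6940] v=[-0.1581]
Step 15: x=[4.7173] v=[0.1553]
First v>=0 after going negative at step 15, time=2.2500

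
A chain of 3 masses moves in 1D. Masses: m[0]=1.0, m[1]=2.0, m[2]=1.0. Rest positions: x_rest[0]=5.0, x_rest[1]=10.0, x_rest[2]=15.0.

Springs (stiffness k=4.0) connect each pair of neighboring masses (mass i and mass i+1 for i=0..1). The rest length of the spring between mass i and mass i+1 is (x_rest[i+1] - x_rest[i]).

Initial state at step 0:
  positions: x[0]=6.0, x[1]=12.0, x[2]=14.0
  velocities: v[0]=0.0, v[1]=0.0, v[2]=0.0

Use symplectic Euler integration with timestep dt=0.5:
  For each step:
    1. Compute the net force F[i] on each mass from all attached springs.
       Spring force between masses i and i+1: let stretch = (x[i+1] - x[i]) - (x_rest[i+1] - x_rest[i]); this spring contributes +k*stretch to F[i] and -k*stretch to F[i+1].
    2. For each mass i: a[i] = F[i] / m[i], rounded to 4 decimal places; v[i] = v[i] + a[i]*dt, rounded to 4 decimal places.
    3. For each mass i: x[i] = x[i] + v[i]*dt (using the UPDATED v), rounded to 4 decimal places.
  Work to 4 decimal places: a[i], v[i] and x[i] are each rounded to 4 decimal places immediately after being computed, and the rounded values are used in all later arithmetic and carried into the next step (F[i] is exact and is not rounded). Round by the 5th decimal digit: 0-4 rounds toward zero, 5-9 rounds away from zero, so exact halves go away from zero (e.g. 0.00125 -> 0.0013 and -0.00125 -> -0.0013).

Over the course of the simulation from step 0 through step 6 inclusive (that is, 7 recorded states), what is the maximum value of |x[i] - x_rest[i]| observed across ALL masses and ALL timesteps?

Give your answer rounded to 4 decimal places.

Answer: 3.0000

Derivation:
Step 0: x=[6.0000 12.0000 14.0000] v=[0.0000 0.0000 0.0000]
Step 1: x=[7.0000 10.0000 17.0000] v=[2.0000 -4.0000 6.0000]
Step 2: x=[6.0000 10.0000 18.0000] v=[-2.0000 0.0000 2.0000]
Step 3: x=[4.0000 12.0000 16.0000] v=[-4.0000 4.0000 -4.0000]
Step 4: x=[5.0000 12.0000 15.0000] v=[2.0000 0.0000 -2.0000]
Step 5: x=[8.0000 10.0000 16.0000] v=[6.0000 -4.0000 2.0000]
Step 6: x=[8.0000 10.0000 16.0000] v=[0.0000 0.0000 0.0000]
Max displacement = 3.0000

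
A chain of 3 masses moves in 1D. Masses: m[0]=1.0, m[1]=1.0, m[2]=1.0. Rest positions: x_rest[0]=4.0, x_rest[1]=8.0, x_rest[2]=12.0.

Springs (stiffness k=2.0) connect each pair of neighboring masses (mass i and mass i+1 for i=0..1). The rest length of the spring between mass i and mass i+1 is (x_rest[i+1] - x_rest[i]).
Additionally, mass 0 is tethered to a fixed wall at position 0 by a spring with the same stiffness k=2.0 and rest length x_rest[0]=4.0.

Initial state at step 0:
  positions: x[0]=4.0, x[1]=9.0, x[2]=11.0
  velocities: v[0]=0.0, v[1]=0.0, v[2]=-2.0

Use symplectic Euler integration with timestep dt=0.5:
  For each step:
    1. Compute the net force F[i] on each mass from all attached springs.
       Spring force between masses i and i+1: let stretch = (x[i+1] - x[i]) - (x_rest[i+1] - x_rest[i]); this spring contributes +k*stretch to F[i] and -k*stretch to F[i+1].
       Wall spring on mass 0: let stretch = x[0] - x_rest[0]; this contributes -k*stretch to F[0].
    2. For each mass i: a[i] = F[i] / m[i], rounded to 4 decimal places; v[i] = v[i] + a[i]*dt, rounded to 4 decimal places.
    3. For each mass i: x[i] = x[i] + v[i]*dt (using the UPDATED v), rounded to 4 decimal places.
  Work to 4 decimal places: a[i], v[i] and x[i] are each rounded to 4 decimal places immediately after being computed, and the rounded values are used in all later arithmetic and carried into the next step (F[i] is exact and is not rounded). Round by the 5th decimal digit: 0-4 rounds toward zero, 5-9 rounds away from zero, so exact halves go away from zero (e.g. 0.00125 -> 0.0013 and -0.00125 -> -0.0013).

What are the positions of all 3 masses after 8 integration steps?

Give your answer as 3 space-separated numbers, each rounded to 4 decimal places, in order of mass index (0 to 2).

Answer: 3.7774 7.9571 10.4610

Derivation:
Step 0: x=[4.0000 9.0000 11.0000] v=[0.0000 0.0000 -2.0000]
Step 1: x=[4.5000 7.5000 11.0000] v=[1.0000 -3.0000 0.0000]
Step 2: x=[4.2500 6.2500 11.2500] v=[-0.5000 -2.5000 0.5000]
Step 3: x=[2.8750 6.5000 11.0000] v=[-2.7500 0.5000 -0.5000]
Step 4: x=[1.8750 7.1875 10.5000] v=[-2.0000 1.3750 -1.0000]
Step 5: x=[2.5938 6.8750 10.3438] v=[1.4375 -0.6250 -0.3125]
Step 6: x=[4.1563 6.1563 10.4532] v=[3.1249 -1.4374 0.2187]
Step 7: x=[4.6406 6.5861 10.4141] v=[0.9686 0.8595 -0.0782]
Step 8: x=[3.7774 7.9571 10.4610] v=[-1.7265 2.7420 0.0938]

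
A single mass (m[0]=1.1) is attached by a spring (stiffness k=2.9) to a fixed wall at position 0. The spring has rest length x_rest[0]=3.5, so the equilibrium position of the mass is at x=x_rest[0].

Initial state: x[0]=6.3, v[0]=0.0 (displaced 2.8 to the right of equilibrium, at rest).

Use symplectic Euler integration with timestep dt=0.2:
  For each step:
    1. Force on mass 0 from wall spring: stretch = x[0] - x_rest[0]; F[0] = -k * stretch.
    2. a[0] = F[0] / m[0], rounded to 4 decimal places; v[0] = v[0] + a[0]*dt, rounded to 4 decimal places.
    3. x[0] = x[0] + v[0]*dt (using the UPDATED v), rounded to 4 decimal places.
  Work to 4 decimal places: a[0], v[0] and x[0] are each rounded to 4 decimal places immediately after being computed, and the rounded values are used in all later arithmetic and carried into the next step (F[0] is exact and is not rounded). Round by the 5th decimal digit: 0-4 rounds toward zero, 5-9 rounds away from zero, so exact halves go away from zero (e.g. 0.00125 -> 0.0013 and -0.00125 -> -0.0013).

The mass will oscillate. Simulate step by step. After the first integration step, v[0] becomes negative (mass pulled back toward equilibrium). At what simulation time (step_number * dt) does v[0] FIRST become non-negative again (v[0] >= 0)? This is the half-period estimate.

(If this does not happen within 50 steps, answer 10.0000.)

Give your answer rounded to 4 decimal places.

Step 0: x=[6.3000] v=[0.0000]
Step 1: x=[6.0047] v=[-1.4764]
Step 2: x=[5.4453] v=[-2.7971]
Step 3: x=[4.6807] v=[-3.8228]
Step 4: x=[3.7916] v=[-4.4454]
Step 5: x=[2.8718] v=[-4.5992]
Step 6: x=[2.0182] v=[-4.2680]
Step 7: x=[1.3209] v=[-3.4867]
Step 8: x=[0.8534] v=[-2.3377]
Step 9: x=[0.6650] v=[-0.9422]
Step 10: x=[0.7755] v=[0.5526]
First v>=0 after going negative at step 10, time=2.0000

Answer: 2.0000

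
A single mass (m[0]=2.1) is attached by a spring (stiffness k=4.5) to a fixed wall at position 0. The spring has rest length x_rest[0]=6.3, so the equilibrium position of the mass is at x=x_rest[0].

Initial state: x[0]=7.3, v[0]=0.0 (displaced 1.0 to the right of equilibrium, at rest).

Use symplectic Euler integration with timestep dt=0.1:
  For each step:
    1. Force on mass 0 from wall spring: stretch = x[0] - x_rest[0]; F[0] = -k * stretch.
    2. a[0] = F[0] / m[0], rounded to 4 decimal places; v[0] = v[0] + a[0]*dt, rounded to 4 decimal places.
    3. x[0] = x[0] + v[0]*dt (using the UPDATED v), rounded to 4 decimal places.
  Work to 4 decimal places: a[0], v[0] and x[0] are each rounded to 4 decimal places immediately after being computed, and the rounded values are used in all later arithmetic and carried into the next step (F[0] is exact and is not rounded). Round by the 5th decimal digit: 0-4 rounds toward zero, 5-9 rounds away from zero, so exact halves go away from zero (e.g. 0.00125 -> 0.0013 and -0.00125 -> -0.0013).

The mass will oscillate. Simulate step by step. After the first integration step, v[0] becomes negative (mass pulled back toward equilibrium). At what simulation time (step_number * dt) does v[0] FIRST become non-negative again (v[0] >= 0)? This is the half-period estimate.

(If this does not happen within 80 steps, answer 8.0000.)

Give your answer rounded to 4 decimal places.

Answer: 2.2000

Derivation:
Step 0: x=[7.3000] v=[0.0000]
Step 1: x=[7.2786] v=[-0.2143]
Step 2: x=[7.2362] v=[-0.4240]
Step 3: x=[7.1737] v=[-0.6246]
Step 4: x=[7.0925] v=[-0.8118]
Step 5: x=[6.9943] v=[-0.9816]
Step 6: x=[6.8813] v=[-1.1304]
Step 7: x=[6.7558] v=[-1.2550]
Step 8: x=[6.6205] v=[-1.3527]
Step 9: x=[6.4784] v=[-1.4214]
Step 10: x=[6.3324] v=[-1.4596]
Step 11: x=[6.1858] v=[-1.4665]
Step 12: x=[6.0416] v=[-1.4420]
Step 13: x=[5.9029] v=[-1.3866]
Step 14: x=[5.7728] v=[-1.3015]
Step 15: x=[5.6540] v=[-1.1885]
Step 16: x=[5.5490] v=[-1.0501]
Step 17: x=[5.4601] v=[-0.8892]
Step 18: x=[5.3892] v=[-0.7092]
Step 19: x=[5.3378] v=[-0.5140]
Step 20: x=[5.3070] v=[-0.3078]
Step 21: x=[5.2975] v=[-0.0950]
Step 22: x=[5.3095] v=[0.1198]
First v>=0 after going negative at step 22, time=2.2000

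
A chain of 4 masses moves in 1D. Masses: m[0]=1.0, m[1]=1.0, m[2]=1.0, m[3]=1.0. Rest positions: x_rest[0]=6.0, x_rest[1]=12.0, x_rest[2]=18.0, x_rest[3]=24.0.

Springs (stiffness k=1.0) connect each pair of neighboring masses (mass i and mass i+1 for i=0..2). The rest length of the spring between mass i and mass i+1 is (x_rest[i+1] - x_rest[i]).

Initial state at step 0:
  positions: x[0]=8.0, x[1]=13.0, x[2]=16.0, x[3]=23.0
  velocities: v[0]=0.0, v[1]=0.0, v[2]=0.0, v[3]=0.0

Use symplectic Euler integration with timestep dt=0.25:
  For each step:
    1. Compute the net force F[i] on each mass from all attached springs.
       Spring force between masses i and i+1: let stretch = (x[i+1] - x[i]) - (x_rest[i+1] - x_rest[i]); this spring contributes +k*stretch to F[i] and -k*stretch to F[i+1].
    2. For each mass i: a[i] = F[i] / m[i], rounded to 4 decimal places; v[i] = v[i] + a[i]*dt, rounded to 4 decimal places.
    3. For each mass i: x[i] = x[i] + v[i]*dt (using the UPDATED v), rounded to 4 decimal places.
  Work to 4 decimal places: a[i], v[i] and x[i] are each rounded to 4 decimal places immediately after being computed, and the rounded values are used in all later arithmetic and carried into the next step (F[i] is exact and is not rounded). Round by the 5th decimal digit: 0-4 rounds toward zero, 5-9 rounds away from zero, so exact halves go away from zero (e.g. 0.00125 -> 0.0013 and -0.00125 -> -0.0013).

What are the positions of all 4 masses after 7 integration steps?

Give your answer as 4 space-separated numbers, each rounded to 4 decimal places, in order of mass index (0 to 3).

Step 0: x=[8.0000 13.0000 16.0000 23.0000] v=[0.0000 0.0000 0.0000 0.0000]
Step 1: x=[7.9375 12.8750 16.2500 22.9375] v=[-0.2500 -0.5000 1.0000 -0.2500]
Step 2: x=[7.8086 12.6524 16.7070 22.8320] v=[-0.5156 -0.8906 1.8281 -0.4219]
Step 3: x=[7.6074 12.3804 17.2934 22.7187] v=[-0.8047 -1.0879 2.3457 -0.4532]
Step 4: x=[7.3295 12.1172 17.9119 22.6413] v=[-1.1115 -1.0529 2.4738 -0.3095]
Step 5: x=[6.9759 11.9169 18.4638 22.6434] v=[-1.4146 -0.8012 2.2075 0.0082]
Step 6: x=[6.5561 11.8170 18.8677 22.7592] v=[-1.6794 -0.3997 1.6157 0.4633]
Step 7: x=[6.0901 11.8290 19.0742 23.0068] v=[-1.8642 0.0478 0.8259 0.9904]

Answer: 6.0901 11.8290 19.0742 23.0068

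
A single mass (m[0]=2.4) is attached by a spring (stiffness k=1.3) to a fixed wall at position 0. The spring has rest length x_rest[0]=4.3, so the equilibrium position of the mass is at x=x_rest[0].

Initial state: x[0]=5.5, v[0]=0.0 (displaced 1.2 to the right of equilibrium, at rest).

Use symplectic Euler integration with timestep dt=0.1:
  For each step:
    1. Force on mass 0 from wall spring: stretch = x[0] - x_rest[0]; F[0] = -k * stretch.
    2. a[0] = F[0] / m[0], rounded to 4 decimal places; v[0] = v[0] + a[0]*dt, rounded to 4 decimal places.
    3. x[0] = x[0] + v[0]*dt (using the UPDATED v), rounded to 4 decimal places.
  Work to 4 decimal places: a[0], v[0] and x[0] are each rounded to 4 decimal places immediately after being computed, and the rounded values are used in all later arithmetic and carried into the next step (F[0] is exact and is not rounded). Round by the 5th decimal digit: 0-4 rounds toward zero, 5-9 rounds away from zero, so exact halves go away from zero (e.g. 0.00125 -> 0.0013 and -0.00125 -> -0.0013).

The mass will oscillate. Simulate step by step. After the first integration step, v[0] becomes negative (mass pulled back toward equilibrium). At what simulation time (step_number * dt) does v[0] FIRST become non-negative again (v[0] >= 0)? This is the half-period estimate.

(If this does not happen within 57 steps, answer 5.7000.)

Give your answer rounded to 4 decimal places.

Answer: 4.3000

Derivation:
Step 0: x=[5.5000] v=[0.0000]
Step 1: x=[5.4935] v=[-0.0650]
Step 2: x=[5.4805] v=[-0.1297]
Step 3: x=[5.4611] v=[-0.1936]
Step 4: x=[5.4355] v=[-0.2565]
Step 5: x=[5.4037] v=[-0.3180]
Step 6: x=[5.3659] v=[-0.3778]
Step 7: x=[5.3224] v=[-0.4355]
Step 8: x=[5.2733] v=[-0.4909]
Step 9: x=[5.2189] v=[-0.5436]
Step 10: x=[5.1596] v=[-0.5934]
Step 11: x=[5.0956] v=[-0.6400]
Step 12: x=[5.0273] v=[-0.6831]
Step 13: x=[4.9551] v=[-0.7225]
Step 14: x=[4.8793] v=[-0.7580]
Step 15: x=[4.8004] v=[-0.7894]
Step 16: x=[4.7188] v=[-0.8165]
Step 17: x=[4.6349] v=[-0.8392]
Step 18: x=[4.5492] v=[-0.8573]
Step 19: x=[4.4621] v=[-0.8708]
Step 20: x=[4.3741] v=[-0.8796]
Step 21: x=[4.2857] v=[-0.8836]
Step 22: x=[4.1974] v=[-0.8828]
Step 23: x=[4.1097] v=[-0.8772]
Step 24: x=[4.0230] v=[-0.8669]
Step 25: x=[3.9378] v=[-0.8519]
Step 26: x=[3.8546] v=[-0.8323]
Step 27: x=[3.7738] v=[-0.8082]
Step 28: x=[3.6958] v=[-0.7797]
Step 29: x=[3.6211] v=[-0.7470]
Step 30: x=[3.5501] v=[-0.7102]
Step 31: x=[3.4831] v=[-0.6696]
Step 32: x=[3.4206] v=[-0.6254]
Step 33: x=[3.3628] v=[-0.5778]
Step 34: x=[3.3101] v=[-0.5270]
Step 35: x=[3.2628] v=[-0.4734]
Step 36: x=[3.2211] v=[-0.4172]
Step 37: x=[3.1852] v=[-0.3588]
Step 38: x=[3.1554] v=[-0.2984]
Step 39: x=[3.1318] v=[-0.2364]
Step 40: x=[3.1145] v=[-0.1731]
Step 41: x=[3.1036] v=[-0.1089]
Step 42: x=[3.0992] v=[-0.0441]
Step 43: x=[3.1013] v=[0.0209]
First v>=0 after going negative at step 43, time=4.3000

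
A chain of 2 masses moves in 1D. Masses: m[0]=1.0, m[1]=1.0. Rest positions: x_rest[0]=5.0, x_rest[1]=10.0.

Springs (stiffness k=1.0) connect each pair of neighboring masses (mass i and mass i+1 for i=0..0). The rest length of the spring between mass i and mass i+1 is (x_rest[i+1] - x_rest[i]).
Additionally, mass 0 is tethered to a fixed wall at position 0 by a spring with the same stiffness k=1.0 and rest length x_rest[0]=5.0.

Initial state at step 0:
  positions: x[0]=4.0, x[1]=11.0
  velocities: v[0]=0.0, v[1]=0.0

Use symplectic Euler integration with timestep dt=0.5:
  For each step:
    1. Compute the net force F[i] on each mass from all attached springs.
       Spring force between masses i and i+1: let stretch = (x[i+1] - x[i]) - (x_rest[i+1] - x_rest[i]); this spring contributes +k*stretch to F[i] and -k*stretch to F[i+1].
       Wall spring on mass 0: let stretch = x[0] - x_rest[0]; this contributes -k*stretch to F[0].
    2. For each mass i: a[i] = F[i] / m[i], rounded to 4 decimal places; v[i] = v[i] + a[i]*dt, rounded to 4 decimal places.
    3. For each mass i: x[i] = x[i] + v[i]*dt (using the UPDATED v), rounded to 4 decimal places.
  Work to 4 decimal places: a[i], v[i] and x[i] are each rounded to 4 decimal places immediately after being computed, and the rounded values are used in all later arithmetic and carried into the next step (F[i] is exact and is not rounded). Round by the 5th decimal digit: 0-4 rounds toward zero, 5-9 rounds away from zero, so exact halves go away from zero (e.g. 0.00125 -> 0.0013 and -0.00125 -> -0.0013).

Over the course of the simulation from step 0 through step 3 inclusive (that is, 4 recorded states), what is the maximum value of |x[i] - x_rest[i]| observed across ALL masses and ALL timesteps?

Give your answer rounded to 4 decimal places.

Step 0: x=[4.0000 11.0000] v=[0.0000 0.0000]
Step 1: x=[4.7500 10.5000] v=[1.5000 -1.0000]
Step 2: x=[5.7500 9.8125] v=[2.0000 -1.3750]
Step 3: x=[6.3282 9.3594] v=[1.1563 -0.9063]
Max displacement = 1.3282

Answer: 1.3282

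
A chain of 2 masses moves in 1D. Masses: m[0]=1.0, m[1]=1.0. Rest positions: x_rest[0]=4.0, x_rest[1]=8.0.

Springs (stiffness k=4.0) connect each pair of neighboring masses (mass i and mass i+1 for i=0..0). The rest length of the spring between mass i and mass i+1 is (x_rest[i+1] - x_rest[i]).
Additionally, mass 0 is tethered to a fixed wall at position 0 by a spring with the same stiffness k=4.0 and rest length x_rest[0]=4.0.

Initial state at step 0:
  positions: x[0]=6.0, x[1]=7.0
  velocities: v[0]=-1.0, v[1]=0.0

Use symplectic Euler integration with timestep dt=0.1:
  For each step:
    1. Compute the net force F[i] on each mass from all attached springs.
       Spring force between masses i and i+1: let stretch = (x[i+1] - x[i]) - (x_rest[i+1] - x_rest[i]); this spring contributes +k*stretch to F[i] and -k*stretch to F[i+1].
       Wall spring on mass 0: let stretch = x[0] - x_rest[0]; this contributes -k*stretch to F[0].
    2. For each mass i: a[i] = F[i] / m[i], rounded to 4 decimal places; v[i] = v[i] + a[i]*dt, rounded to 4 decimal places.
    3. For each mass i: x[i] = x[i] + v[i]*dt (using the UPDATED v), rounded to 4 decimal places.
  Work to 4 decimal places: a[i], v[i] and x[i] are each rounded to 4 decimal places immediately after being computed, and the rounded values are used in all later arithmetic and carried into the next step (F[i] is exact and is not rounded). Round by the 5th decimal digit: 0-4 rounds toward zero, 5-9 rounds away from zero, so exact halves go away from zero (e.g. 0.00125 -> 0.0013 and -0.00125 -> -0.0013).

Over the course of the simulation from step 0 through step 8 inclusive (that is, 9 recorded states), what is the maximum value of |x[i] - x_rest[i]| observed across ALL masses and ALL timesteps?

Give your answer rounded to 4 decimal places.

Step 0: x=[6.0000 7.0000] v=[-1.0000 0.0000]
Step 1: x=[5.7000 7.1200] v=[-3.0000 1.2000]
Step 2: x=[5.2288 7.3432] v=[-4.7120 2.2320]
Step 3: x=[4.6330 7.6418] v=[-5.9578 2.9862]
Step 4: x=[3.9723 7.9801] v=[-6.6075 3.3827]
Step 5: x=[3.3130 8.3181] v=[-6.5933 3.3796]
Step 6: x=[2.7214 8.6159] v=[-5.9165 2.9776]
Step 7: x=[2.2567 8.8379] v=[-4.6473 2.2198]
Step 8: x=[1.9650 8.9566] v=[-2.9175 1.1873]
Max displacement = 2.0350

Answer: 2.0350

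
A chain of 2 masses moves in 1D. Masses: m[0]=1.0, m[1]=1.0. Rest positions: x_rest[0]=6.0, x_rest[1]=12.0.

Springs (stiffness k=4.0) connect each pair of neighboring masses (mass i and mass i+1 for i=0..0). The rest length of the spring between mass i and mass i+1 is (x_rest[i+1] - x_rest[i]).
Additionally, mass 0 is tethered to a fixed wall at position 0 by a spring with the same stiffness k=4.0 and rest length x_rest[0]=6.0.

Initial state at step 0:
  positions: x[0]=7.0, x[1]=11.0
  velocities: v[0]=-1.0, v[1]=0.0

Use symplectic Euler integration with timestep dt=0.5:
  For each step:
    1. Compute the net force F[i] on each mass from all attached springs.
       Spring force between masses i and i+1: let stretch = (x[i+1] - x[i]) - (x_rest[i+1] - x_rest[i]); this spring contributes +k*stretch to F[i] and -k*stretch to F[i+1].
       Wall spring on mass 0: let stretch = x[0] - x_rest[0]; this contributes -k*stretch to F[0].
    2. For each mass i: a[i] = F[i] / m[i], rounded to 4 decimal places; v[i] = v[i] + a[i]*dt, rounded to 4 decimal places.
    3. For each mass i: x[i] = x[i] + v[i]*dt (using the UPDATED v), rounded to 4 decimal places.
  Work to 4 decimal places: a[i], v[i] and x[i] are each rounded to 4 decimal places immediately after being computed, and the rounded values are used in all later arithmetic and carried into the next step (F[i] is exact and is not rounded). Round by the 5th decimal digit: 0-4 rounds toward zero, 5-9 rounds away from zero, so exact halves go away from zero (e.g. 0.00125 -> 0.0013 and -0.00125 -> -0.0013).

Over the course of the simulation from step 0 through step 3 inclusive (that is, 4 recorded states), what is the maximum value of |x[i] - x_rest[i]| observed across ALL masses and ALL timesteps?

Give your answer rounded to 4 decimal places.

Answer: 2.5000

Derivation:
Step 0: x=[7.0000 11.0000] v=[-1.0000 0.0000]
Step 1: x=[3.5000 13.0000] v=[-7.0000 4.0000]
Step 2: x=[6.0000 11.5000] v=[5.0000 -3.0000]
Step 3: x=[8.0000 10.5000] v=[4.0000 -2.0000]
Max displacement = 2.5000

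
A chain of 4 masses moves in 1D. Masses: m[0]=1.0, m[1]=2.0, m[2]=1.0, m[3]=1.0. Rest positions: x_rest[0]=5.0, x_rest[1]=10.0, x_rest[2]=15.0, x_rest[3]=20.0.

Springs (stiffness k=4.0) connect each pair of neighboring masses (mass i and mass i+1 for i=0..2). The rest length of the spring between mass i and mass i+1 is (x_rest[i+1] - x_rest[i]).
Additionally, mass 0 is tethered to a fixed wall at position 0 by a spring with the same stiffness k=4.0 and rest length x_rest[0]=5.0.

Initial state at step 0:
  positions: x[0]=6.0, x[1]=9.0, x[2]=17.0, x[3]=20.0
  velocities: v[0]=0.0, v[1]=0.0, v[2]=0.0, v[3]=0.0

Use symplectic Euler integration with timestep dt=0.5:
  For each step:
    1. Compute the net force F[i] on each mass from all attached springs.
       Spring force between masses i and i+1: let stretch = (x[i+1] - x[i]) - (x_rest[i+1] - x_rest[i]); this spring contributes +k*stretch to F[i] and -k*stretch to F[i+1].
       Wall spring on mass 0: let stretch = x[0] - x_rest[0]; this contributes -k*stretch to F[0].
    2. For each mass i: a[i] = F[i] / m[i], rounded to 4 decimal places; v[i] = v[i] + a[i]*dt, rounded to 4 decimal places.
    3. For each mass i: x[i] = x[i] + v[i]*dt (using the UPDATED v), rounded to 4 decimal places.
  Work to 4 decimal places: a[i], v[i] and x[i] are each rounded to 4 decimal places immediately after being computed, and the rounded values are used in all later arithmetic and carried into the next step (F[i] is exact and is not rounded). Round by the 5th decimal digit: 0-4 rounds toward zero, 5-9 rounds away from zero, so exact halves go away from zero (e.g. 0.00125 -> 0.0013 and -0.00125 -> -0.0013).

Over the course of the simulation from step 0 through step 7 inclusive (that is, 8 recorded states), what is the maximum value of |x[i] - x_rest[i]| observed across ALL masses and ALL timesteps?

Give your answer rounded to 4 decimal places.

Step 0: x=[6.0000 9.0000 17.0000 20.0000] v=[0.0000 0.0000 0.0000 0.0000]
Step 1: x=[3.0000 11.5000 12.0000 22.0000] v=[-6.0000 5.0000 -10.0000 4.0000]
Step 2: x=[5.5000 10.0000 16.5000 19.0000] v=[5.0000 -3.0000 9.0000 -6.0000]
Step 3: x=[7.0000 9.5000 17.0000 18.5000] v=[3.0000 -1.0000 1.0000 -1.0000]
Step 4: x=[4.0000 11.5000 11.5000 21.5000] v=[-6.0000 4.0000 -11.0000 6.0000]
Step 5: x=[4.5000 9.7500 16.0000 19.5000] v=[1.0000 -3.5000 9.0000 -4.0000]
Step 6: x=[5.7500 8.5000 17.7500 19.0000] v=[2.5000 -2.5000 3.5000 -1.0000]
Step 7: x=[4.0000 10.5000 11.5000 22.2500] v=[-3.5000 4.0000 -12.5000 6.5000]
Max displacement = 3.5000

Answer: 3.5000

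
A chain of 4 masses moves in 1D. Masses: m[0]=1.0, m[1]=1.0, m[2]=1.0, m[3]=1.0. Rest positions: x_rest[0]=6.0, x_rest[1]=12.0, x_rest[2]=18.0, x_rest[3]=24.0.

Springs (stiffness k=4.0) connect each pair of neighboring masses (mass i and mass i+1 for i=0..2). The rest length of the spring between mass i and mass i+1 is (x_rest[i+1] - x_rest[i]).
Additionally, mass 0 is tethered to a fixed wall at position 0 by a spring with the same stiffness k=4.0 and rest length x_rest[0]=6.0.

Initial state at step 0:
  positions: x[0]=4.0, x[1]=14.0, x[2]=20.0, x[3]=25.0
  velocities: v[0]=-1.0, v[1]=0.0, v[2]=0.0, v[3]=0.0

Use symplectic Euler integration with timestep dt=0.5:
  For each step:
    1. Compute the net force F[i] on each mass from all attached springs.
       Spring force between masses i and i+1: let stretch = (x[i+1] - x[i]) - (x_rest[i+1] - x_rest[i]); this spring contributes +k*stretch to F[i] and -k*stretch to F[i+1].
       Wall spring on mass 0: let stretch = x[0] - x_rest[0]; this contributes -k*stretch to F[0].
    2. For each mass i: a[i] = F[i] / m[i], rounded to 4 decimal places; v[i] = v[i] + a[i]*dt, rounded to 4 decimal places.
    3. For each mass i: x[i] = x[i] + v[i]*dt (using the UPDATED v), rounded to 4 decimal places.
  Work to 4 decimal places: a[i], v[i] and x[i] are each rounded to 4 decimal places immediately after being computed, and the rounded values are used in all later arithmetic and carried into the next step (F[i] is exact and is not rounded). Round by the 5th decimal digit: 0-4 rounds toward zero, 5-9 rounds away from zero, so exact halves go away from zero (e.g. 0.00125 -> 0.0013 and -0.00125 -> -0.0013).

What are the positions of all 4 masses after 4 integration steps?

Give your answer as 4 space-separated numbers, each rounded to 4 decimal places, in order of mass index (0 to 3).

Answer: 6.0000 12.0000 18.0000 23.5000

Derivation:
Step 0: x=[4.0000 14.0000 20.0000 25.0000] v=[-1.0000 0.0000 0.0000 0.0000]
Step 1: x=[9.5000 10.0000 19.0000 26.0000] v=[11.0000 -8.0000 -2.0000 2.0000]
Step 2: x=[6.0000 14.5000 16.0000 26.0000] v=[-7.0000 9.0000 -6.0000 0.0000]
Step 3: x=[5.0000 12.0000 21.5000 22.0000] v=[-2.0000 -5.0000 11.0000 -8.0000]
Step 4: x=[6.0000 12.0000 18.0000 23.5000] v=[2.0000 0.0000 -7.0000 3.0000]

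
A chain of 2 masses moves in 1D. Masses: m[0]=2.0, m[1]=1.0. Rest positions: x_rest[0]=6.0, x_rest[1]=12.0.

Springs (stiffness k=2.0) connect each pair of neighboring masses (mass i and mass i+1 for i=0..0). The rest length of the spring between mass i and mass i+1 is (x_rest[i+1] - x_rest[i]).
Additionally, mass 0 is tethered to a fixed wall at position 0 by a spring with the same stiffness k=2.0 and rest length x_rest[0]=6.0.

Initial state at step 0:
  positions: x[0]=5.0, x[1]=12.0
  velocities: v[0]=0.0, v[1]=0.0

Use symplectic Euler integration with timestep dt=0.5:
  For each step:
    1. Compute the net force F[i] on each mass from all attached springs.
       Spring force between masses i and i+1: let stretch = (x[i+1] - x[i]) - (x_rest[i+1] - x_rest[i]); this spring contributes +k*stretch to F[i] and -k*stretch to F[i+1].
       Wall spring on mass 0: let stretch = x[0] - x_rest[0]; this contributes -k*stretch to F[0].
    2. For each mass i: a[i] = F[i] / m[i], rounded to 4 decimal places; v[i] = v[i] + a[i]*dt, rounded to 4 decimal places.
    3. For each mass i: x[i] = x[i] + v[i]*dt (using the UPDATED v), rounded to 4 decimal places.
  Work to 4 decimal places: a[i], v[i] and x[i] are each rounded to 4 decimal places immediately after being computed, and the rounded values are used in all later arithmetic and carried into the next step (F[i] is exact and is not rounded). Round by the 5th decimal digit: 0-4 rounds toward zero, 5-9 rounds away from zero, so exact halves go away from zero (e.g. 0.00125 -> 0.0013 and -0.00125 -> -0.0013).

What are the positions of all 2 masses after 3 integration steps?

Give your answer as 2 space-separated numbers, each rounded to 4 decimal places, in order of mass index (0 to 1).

Step 0: x=[5.0000 12.0000] v=[0.0000 0.0000]
Step 1: x=[5.5000 11.5000] v=[1.0000 -1.0000]
Step 2: x=[6.1250 11.0000] v=[1.2500 -1.0000]
Step 3: x=[6.4375 11.0625] v=[0.6250 0.1250]

Answer: 6.4375 11.0625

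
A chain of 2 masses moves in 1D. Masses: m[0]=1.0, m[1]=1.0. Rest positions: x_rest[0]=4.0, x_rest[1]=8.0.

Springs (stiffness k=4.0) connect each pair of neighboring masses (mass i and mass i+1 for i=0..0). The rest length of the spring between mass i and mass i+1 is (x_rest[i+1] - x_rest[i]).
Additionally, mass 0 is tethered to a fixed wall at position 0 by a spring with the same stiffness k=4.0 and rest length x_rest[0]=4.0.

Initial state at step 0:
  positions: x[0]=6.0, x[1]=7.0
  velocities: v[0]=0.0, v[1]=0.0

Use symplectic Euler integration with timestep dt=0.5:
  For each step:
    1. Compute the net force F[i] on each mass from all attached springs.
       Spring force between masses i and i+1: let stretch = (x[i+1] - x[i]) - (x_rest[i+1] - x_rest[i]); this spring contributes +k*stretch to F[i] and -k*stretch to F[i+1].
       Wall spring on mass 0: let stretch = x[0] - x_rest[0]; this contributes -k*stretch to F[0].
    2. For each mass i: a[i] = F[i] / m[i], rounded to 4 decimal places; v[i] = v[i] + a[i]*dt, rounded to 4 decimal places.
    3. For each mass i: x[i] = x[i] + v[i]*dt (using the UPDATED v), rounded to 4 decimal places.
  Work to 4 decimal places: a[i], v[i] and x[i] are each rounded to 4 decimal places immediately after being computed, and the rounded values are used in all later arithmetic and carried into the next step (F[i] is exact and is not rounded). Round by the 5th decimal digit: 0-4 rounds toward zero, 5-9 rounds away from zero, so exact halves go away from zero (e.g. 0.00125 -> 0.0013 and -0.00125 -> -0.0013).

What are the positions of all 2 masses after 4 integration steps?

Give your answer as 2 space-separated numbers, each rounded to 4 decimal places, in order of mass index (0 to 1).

Answer: 2.0000 9.0000

Derivation:
Step 0: x=[6.0000 7.0000] v=[0.0000 0.0000]
Step 1: x=[1.0000 10.0000] v=[-10.0000 6.0000]
Step 2: x=[4.0000 8.0000] v=[6.0000 -4.0000]
Step 3: x=[7.0000 6.0000] v=[6.0000 -4.0000]
Step 4: x=[2.0000 9.0000] v=[-10.0000 6.0000]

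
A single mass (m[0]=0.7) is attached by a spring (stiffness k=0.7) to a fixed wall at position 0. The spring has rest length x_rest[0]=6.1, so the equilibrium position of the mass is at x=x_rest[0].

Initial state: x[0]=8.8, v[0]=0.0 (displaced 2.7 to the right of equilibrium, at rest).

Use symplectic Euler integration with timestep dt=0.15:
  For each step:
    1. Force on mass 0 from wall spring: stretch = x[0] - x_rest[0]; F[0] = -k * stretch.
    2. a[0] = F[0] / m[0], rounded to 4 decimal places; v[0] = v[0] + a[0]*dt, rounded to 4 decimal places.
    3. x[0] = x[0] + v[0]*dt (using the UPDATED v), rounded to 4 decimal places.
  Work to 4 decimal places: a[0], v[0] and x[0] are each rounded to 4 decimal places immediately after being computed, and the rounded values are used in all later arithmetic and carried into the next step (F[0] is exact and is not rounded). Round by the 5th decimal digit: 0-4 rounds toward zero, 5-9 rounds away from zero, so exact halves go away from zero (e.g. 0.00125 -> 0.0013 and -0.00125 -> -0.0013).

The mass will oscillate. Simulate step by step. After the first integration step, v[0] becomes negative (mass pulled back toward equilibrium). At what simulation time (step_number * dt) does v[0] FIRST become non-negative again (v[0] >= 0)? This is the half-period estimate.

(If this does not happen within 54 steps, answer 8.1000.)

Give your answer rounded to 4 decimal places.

Answer: 3.1500

Derivation:
Step 0: x=[8.8000] v=[0.0000]
Step 1: x=[8.7393] v=[-0.4050]
Step 2: x=[8.6192] v=[-0.8009]
Step 3: x=[8.4424] v=[-1.1788]
Step 4: x=[8.2129] v=[-1.5302]
Step 5: x=[7.9358] v=[-1.8471]
Step 6: x=[7.6174] v=[-2.1225]
Step 7: x=[7.2649] v=[-2.3501]
Step 8: x=[6.8862] v=[-2.5248]
Step 9: x=[6.4898] v=[-2.6427]
Step 10: x=[6.0846] v=[-2.7012]
Step 11: x=[5.6798] v=[-2.6989]
Step 12: x=[5.2844] v=[-2.6359]
Step 13: x=[4.9074] v=[-2.5136]
Step 14: x=[4.5572] v=[-2.3347]
Step 15: x=[4.2417] v=[-2.1033]
Step 16: x=[3.9680] v=[-1.8246]
Step 17: x=[3.7423] v=[-1.5048]
Step 18: x=[3.5696] v=[-1.1511]
Step 19: x=[3.4539] v=[-0.7715]
Step 20: x=[3.3977] v=[-0.3746]
Step 21: x=[3.4023] v=[0.0307]
First v>=0 after going negative at step 21, time=3.1500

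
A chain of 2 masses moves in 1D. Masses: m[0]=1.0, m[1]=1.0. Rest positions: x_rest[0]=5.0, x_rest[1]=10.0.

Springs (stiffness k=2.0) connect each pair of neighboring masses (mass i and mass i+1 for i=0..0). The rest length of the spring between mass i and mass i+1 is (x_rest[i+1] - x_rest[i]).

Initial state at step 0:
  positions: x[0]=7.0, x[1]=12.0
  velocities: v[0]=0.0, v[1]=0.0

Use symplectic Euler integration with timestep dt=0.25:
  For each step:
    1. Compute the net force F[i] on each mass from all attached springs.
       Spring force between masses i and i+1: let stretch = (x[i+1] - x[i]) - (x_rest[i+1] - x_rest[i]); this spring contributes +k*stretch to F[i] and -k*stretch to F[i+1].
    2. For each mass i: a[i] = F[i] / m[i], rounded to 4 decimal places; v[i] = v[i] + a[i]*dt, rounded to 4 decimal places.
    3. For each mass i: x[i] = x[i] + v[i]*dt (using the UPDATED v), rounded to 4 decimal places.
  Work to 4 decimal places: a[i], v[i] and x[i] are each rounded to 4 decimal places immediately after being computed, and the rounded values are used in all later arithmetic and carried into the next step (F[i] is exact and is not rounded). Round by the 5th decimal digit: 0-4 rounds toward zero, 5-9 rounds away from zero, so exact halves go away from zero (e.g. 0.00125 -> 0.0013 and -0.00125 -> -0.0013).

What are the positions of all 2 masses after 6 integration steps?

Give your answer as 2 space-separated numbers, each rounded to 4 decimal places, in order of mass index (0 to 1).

Answer: 7.0000 12.0000

Derivation:
Step 0: x=[7.0000 12.0000] v=[0.0000 0.0000]
Step 1: x=[7.0000 12.0000] v=[0.0000 0.0000]
Step 2: x=[7.0000 12.0000] v=[0.0000 0.0000]
Step 3: x=[7.0000 12.0000] v=[0.0000 0.0000]
Step 4: x=[7.0000 12.0000] v=[0.0000 0.0000]
Step 5: x=[7.0000 12.0000] v=[0.0000 0.0000]
Step 6: x=[7.0000 12.0000] v=[0.0000 0.0000]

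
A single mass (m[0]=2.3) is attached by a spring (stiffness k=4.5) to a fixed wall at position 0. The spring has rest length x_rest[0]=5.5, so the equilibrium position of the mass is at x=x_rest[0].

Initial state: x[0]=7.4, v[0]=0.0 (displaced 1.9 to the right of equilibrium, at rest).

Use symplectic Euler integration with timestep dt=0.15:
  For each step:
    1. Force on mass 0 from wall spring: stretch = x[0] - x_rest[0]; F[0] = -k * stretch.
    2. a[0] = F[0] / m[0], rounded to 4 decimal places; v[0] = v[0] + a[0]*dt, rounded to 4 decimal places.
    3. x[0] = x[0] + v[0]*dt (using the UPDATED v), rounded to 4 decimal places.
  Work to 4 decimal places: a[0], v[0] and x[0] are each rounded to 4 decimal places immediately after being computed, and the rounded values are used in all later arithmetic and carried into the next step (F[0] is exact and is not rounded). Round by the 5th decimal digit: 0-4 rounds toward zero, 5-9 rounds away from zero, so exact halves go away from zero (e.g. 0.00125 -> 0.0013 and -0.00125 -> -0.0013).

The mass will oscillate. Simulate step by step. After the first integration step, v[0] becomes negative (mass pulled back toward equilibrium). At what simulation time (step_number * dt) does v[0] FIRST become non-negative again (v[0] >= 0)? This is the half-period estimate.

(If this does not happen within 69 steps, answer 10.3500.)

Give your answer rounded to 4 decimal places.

Answer: 2.2500

Derivation:
Step 0: x=[7.4000] v=[0.0000]
Step 1: x=[7.3164] v=[-0.5576]
Step 2: x=[7.1528] v=[-1.0907]
Step 3: x=[6.9164] v=[-1.5758]
Step 4: x=[6.6177] v=[-1.9915]
Step 5: x=[6.2698] v=[-2.3195]
Step 6: x=[5.8880] v=[-2.5454]
Step 7: x=[5.4891] v=[-2.6593]
Step 8: x=[5.0907] v=[-2.6561]
Step 9: x=[4.7103] v=[-2.5360]
Step 10: x=[4.3647] v=[-2.3042]
Step 11: x=[4.0691] v=[-1.9710]
Step 12: x=[3.8364] v=[-1.5511]
Step 13: x=[3.6770] v=[-1.0629]
Step 14: x=[3.5978] v=[-0.5279]
Step 15: x=[3.6024] v=[0.0304]
First v>=0 after going negative at step 15, time=2.2500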